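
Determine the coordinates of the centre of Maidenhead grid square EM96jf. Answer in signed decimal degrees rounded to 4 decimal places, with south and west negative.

36.2292, -81.2083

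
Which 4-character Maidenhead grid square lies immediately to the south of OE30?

OD39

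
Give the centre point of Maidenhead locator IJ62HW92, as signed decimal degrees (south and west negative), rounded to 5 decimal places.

Field I=8, J=9: +8·20° lon, +9·10° lat → SW at lon -20°, lat 0°.
Square 6, 2: +6·2° lon, +2·1° lat → SW at lon -8°, lat 2°.
Subsquare h=7, w=22: +7·0.0833333° lon, +22·0.0416667° lat → SW at lon -7.41667°, lat 2.91667°.
Extended square 9, 2: +9·0.00833333° lon, +2·0.00416667° lat → SW at lon -7.34167°, lat 2.925°.
Cell spans 0.00833333° lon × 0.00416667° lat. Centre is SW corner plus half of each.
latitude 2.92708, longitude -7.33750.

2.92708, -7.33750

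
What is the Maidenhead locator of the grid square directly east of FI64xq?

FI74aq

Longitude subsquare x = 23; +1 → 24, wraps to 0 = a, carry into square.
Longitude square 6; +1 → 7.
The latitude characters are unchanged.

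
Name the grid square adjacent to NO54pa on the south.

NO53px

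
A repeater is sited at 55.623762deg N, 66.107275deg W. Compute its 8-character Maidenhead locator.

FO65wo79

Shift to the Maidenhead origin (180°W, 90°S): lon 113.89272, lat 145.62376.
Field: 113.89272/20 → 5 → F, 145.62376/10 → 14 → O; chars FO.
Square: 13.89272/2 → 6, 5.62376/1 → 5; chars 65.
Subsquare: 1.89272/0.0833333 → 22 → w, 0.62376/0.0416667 → 14 → o; chars wo.
Extended square: 0.05939/0.00833333 → 7, 0.04043/0.00416667 → 9; chars 79.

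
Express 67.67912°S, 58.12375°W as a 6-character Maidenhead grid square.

GC02wh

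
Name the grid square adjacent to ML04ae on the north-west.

Longitude subsquare a = 0; −1 → -1, wraps to 23 = x, carry into square.
Longitude square 0; −1 → -1, wraps to 9, carry into field.
Longitude field M = 12; −1 → 11 = L.
Latitude subsquare e = 4; +1 → 5 = f.

LL94xf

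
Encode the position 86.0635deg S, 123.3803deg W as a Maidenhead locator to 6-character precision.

Shift to the Maidenhead origin (180°W, 90°S): lon 56.6197, lat 3.9365.
Field: lon ⌊56.6197/20⌋ = 2 → C; lat ⌊3.9365/10⌋ = 0 → A.
Square: lon ⌊16.6197/2⌋ = 8; lat ⌊3.9365/1⌋ = 3.
Subsquare: lon ⌊0.6197/0.0833333⌋ = 7 → h; lat ⌊0.9365/0.0416667⌋ = 22 → w.

CA83hw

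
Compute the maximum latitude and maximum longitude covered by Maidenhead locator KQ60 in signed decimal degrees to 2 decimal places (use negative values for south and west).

Field K=10, Q=16: +10·20° lon, +16·10° lat → SW at lon 20°, lat 70°.
Square 6, 0: +6·2° lon, +0·1° lat → SW at lon 32°, lat 70°.
Cell spans 2° lon × 1° lat. NE corner is SW corner plus one full cell.
latitude 71.00, longitude 34.00.

71.00, 34.00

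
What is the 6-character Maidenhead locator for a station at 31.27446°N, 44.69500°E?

Add 180° to longitude and 90° to latitude: 224.6950, 121.2745.
Field: 224.6950/20 → 11 → L, 121.2745/10 → 12 → M; chars LM.
Square: 4.6950/2 → 2, 1.2745/1 → 1; chars 21.
Subsquare: 0.6950/0.0833333 → 8 → i, 0.2745/0.0416667 → 6 → g; chars ig.

LM21ig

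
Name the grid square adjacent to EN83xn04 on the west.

Longitude extended square 0; −1 → -1, wraps to 9, carry into subsquare.
Longitude subsquare x = 23; −1 → 22 = w.
The latitude characters are unchanged.

EN83wn94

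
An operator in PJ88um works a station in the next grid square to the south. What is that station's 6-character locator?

PJ88ul

Latitude subsquare m = 12; −1 → 11 = l.
The longitude characters are unchanged.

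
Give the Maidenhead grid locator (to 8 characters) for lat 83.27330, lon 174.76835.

RR73jg25

Offset from 180°W / 90°S: lon 354.76835°, lat 173.27330°.
Field (20°×10°, letters A–R): 354.76835/20 → 17 → R, 173.27330/10 → 17 → R; chars RR.
Square (2°×1°, digits 0–9): 14.76835/2 → 7, 3.27330/1 → 3; chars 73.
Subsquare (5′×2.5′, letters a–x): 0.76835/0.0833333 → 9 → j, 0.27330/0.0416667 → 6 → g; chars jg.
Extended square (30″×15″, digits 0–9): 0.01835/0.00833333 → 2, 0.02330/0.00416667 → 5; chars 25.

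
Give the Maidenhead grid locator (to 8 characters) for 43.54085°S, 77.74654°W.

FE16dl00

Offset from 180°W / 90°S: lon 102.25346°, lat 46.45915°.
Field (20°×10°, letters A–R): 102.25346/20 → 5 → F, 46.45915/10 → 4 → E; chars FE.
Square (2°×1°, digits 0–9): 2.25346/2 → 1, 6.45915/1 → 6; chars 16.
Subsquare (5′×2.5′, letters a–x): 0.25346/0.0833333 → 3 → d, 0.45915/0.0416667 → 11 → l; chars dl.
Extended square (30″×15″, digits 0–9): 0.00346/0.00833333 → 0, 0.00082/0.00416667 → 0; chars 00.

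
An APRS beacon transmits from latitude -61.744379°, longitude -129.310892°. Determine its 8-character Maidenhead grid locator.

Add 180° to longitude and 90° to latitude: 50.68911, 28.25562.
Field: 50.68911/20 → 2 → C, 28.25562/10 → 2 → C; chars CC.
Square: 10.68911/2 → 5, 8.25562/1 → 8; chars 58.
Subsquare: 0.68911/0.0833333 → 8 → i, 0.25562/0.0416667 → 6 → g; chars ig.
Extended square: 0.02244/0.00833333 → 2, 0.00562/0.00416667 → 1; chars 21.

CC58ig21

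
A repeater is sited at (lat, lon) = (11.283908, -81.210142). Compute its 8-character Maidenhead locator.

Offset from 180°W / 90°S: lon 98.78986°, lat 101.28391°.
Field: lon ⌊98.78986/20⌋ = 4 → E; lat ⌊101.28391/10⌋ = 10 → K.
Square: lon ⌊18.78986/2⌋ = 9; lat ⌊1.28391/1⌋ = 1.
Subsquare: lon ⌊0.78986/0.0833333⌋ = 9 → j; lat ⌊0.28391/0.0416667⌋ = 6 → g.
Extended square: lon ⌊0.03986/0.00833333⌋ = 4; lat ⌊0.03391/0.00416667⌋ = 8.

EK91jg48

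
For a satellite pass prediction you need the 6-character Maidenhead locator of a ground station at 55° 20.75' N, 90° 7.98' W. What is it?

EO45wi

Shift to the Maidenhead origin (180°W, 90°S): lon 89.8670, lat 145.3458.
Field (20°×10°, letters A–R): 89.8670/20 → 4 → E, 145.3458/10 → 14 → O; chars EO.
Square (2°×1°, digits 0–9): 9.8670/2 → 4, 5.3458/1 → 5; chars 45.
Subsquare (5′×2.5′, letters a–x): 1.8670/0.0833333 → 22 → w, 0.3458/0.0416667 → 8 → i; chars wi.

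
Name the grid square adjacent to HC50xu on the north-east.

Longitude subsquare x = 23; +1 → 24, wraps to 0 = a, carry into square.
Longitude square 5; +1 → 6.
Latitude subsquare u = 20; +1 → 21 = v.

HC60av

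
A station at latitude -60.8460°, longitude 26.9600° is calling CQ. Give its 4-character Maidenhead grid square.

KC39

Add 180° to longitude and 90° to latitude: 206.96, 29.15.
Field: lon ⌊206.96/20⌋ = 10 → K; lat ⌊29.15/10⌋ = 2 → C.
Square: lon ⌊6.96/2⌋ = 3; lat ⌊9.15/1⌋ = 9.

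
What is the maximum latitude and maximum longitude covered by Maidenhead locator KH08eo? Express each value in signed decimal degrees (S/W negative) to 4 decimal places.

Field K=10, H=7: +10·20° lon, +7·10° lat → SW at lon 20°, lat -20°.
Square 0, 8: +0·2° lon, +8·1° lat → SW at lon 20°, lat -12°.
Subsquare e=4, o=14: +4·0.0833333° lon, +14·0.0416667° lat → SW at lon 20.3333°, lat -11.4167°.
Cell spans 0.0833333° lon × 0.0416667° lat. NE corner is SW corner plus one full cell.
latitude -11.3750, longitude 20.4167.

-11.3750, 20.4167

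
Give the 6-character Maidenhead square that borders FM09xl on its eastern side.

FM19al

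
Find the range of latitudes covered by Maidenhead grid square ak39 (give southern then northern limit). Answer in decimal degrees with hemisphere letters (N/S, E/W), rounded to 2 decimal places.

Field A=0, K=10: +0·20° lon, +10·10° lat → SW at lon -180°, lat 10°.
Square 3, 9: +3·2° lon, +9·1° lat → SW at lon -174°, lat 19°.
Cell spans 2° lon × 1° lat.
south 19.00° N, north 20.00° N.

19.00° N, 20.00° N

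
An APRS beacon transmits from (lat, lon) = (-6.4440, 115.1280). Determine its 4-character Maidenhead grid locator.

OI73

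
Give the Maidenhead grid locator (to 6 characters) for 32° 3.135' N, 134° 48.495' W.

Offset from 180°W / 90°S: lon 45.1918°, lat 122.0523°.
Field: lon ⌊45.1918/20⌋ = 2 → C; lat ⌊122.0523/10⌋ = 12 → M.
Square: lon ⌊5.1918/2⌋ = 2; lat ⌊2.0523/1⌋ = 2.
Subsquare: lon ⌊1.1918/0.0833333⌋ = 14 → o; lat ⌊0.0523/0.0416667⌋ = 1 → b.

CM22ob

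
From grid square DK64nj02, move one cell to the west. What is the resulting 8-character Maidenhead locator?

DK64mj92

Longitude extended square 0; −1 → -1, wraps to 9, carry into subsquare.
Longitude subsquare n = 13; −1 → 12 = m.
The latitude characters are unchanged.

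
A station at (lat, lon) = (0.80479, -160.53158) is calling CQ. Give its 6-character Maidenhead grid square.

AJ90rt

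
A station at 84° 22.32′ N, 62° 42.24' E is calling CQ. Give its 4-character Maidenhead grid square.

MR14

Shift to the Maidenhead origin (180°W, 90°S): lon 242.70, lat 174.37.
Field (20°×10°, letters A–R): 242.70/20 → 12 → M, 174.37/10 → 17 → R; chars MR.
Square (2°×1°, digits 0–9): 2.70/2 → 1, 4.37/1 → 4; chars 14.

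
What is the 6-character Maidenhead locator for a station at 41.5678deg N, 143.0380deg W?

BN81ln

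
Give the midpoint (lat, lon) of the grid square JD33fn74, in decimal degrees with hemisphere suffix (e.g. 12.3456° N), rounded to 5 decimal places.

Field J=9, D=3: +9·20° lon, +3·10° lat → SW at lon 0°, lat -60°.
Square 3, 3: +3·2° lon, +3·1° lat → SW at lon 6°, lat -57°.
Subsquare f=5, n=13: +5·0.0833333° lon, +13·0.0416667° lat → SW at lon 6.41667°, lat -56.4583°.
Extended square 7, 4: +7·0.00833333° lon, +4·0.00416667° lat → SW at lon 6.475°, lat -56.4417°.
Cell spans 0.00833333° lon × 0.00416667° lat. Centre is SW corner plus half of each.
latitude 56.43958° S, longitude 6.47917° E.

56.43958° S, 6.47917° E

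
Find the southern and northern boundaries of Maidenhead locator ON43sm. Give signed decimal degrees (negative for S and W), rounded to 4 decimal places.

43.5000, 43.5417

Field O=14, N=13: +14·20° lon, +13·10° lat → SW at lon 100°, lat 40°.
Square 4, 3: +4·2° lon, +3·1° lat → SW at lon 108°, lat 43°.
Subsquare s=18, m=12: +18·0.0833333° lon, +12·0.0416667° lat → SW at lon 109.5°, lat 43.5°.
Cell spans 0.0833333° lon × 0.0416667° lat.
south 43.5000, north 43.5417.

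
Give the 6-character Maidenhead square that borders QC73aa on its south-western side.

Longitude subsquare a = 0; −1 → -1, wraps to 23 = x, carry into square.
Longitude square 7; −1 → 6.
Latitude subsquare a = 0; −1 → -1, wraps to 23 = x, carry into square.
Latitude square 3; −1 → 2.

QC62xx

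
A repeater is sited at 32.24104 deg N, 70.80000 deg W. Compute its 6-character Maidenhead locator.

FM42of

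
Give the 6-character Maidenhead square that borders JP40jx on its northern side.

JP41ja

Latitude subsquare x = 23; +1 → 24, wraps to 0 = a, carry into square.
Latitude square 0; +1 → 1.
The longitude characters are unchanged.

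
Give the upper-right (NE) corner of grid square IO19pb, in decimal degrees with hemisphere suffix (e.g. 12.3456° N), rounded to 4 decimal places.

59.0833° N, 16.6667° W

Field I=8, O=14: +8·20° lon, +14·10° lat → SW at lon -20°, lat 50°.
Square 1, 9: +1·2° lon, +9·1° lat → SW at lon -18°, lat 59°.
Subsquare p=15, b=1: +15·0.0833333° lon, +1·0.0416667° lat → SW at lon -16.75°, lat 59.0417°.
Cell spans 0.0833333° lon × 0.0416667° lat. NE corner is SW corner plus one full cell.
latitude 59.0833° N, longitude 16.6667° W.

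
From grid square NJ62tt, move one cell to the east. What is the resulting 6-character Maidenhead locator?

Longitude subsquare t = 19; +1 → 20 = u.
The latitude characters are unchanged.

NJ62ut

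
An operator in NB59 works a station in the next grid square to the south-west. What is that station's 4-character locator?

NB48

Longitude square 5; −1 → 4.
Latitude square 9; −1 → 8.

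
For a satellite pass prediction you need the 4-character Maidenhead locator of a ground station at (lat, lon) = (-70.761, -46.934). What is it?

GB69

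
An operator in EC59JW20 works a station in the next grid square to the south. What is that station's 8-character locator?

EC59jv29

Latitude extended square 0; −1 → -1, wraps to 9, carry into subsquare.
Latitude subsquare w = 22; −1 → 21 = v.
The longitude characters are unchanged.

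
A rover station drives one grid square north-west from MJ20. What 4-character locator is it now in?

MJ11

Longitude square 2; −1 → 1.
Latitude square 0; +1 → 1.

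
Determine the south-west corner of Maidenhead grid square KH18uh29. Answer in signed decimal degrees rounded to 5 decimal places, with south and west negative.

Field K=10, H=7: +10·20° lon, +7·10° lat → SW at lon 20°, lat -20°.
Square 1, 8: +1·2° lon, +8·1° lat → SW at lon 22°, lat -12°.
Subsquare u=20, h=7: +20·0.0833333° lon, +7·0.0416667° lat → SW at lon 23.6667°, lat -11.7083°.
Extended square 2, 9: +2·0.00833333° lon, +9·0.00416667° lat → SW at lon 23.6833°, lat -11.6708°.
latitude -11.67083, longitude 23.68333.

-11.67083, 23.68333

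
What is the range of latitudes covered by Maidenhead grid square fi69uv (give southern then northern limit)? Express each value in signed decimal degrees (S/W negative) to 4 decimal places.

Field F=5, I=8: +5·20° lon, +8·10° lat → SW at lon -80°, lat -10°.
Square 6, 9: +6·2° lon, +9·1° lat → SW at lon -68°, lat -1°.
Subsquare u=20, v=21: +20·0.0833333° lon, +21·0.0416667° lat → SW at lon -66.3333°, lat -0.125°.
Cell spans 0.0833333° lon × 0.0416667° lat.
south -0.1250, north -0.0833.

-0.1250, -0.0833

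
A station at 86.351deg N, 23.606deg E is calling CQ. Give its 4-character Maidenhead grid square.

KR16

Offset from 180°W / 90°S: lon 203.61°, lat 176.35°.
Field: lon ⌊203.61/20⌋ = 10 → K; lat ⌊176.35/10⌋ = 17 → R.
Square: lon ⌊3.61/2⌋ = 1; lat ⌊6.35/1⌋ = 6.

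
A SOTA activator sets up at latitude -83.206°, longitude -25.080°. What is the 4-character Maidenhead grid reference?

Offset from 180°W / 90°S: lon 154.92°, lat 6.79°.
Field: lon ⌊154.92/20⌋ = 7 → H; lat ⌊6.79/10⌋ = 0 → A.
Square: lon ⌊14.92/2⌋ = 7; lat ⌊6.79/1⌋ = 6.

HA76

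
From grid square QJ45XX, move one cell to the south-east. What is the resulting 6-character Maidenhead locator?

QJ55aw

Longitude subsquare x = 23; +1 → 24, wraps to 0 = a, carry into square.
Longitude square 4; +1 → 5.
Latitude subsquare x = 23; −1 → 22 = w.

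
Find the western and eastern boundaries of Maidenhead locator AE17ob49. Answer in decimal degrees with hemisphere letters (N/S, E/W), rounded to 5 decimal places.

176.80000° W, 176.79167° W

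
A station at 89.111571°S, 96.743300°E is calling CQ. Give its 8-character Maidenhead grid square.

NA80iv93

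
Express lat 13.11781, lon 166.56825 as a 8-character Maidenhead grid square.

Shift to the Maidenhead origin (180°W, 90°S): lon 346.56825, lat 103.11781.
Field: 346.56825/20 → 17 → R, 103.11781/10 → 10 → K; chars RK.
Square: 6.56825/2 → 3, 3.11781/1 → 3; chars 33.
Subsquare: 0.56825/0.0833333 → 6 → g, 0.11781/0.0416667 → 2 → c; chars gc.
Extended square: 0.06825/0.00833333 → 8, 0.03448/0.00416667 → 8; chars 88.

RK33gc88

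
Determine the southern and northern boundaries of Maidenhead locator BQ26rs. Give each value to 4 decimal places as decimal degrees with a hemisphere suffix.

Field B=1, Q=16: +1·20° lon, +16·10° lat → SW at lon -160°, lat 70°.
Square 2, 6: +2·2° lon, +6·1° lat → SW at lon -156°, lat 76°.
Subsquare r=17, s=18: +17·0.0833333° lon, +18·0.0416667° lat → SW at lon -154.583°, lat 76.75°.
Cell spans 0.0833333° lon × 0.0416667° lat.
south 76.7500° N, north 76.7917° N.

76.7500° N, 76.7917° N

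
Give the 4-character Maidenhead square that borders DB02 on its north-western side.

CB93

Longitude square 0; −1 → -1, wraps to 9, carry into field.
Longitude field D = 3; −1 → 2 = C.
Latitude square 2; +1 → 3.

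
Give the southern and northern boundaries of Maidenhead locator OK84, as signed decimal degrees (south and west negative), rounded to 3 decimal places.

Field O=14, K=10: +14·20° lon, +10·10° lat → SW at lon 100°, lat 10°.
Square 8, 4: +8·2° lon, +4·1° lat → SW at lon 116°, lat 14°.
Cell spans 2° lon × 1° lat.
south 14.000, north 15.000.

14.000, 15.000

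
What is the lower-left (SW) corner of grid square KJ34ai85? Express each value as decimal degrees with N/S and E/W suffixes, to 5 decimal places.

4.35417° N, 26.06667° E

Field K=10, J=9: +10·20° lon, +9·10° lat → SW at lon 20°, lat 0°.
Square 3, 4: +3·2° lon, +4·1° lat → SW at lon 26°, lat 4°.
Subsquare a=0, i=8: +0·0.0833333° lon, +8·0.0416667° lat → SW at lon 26°, lat 4.33333°.
Extended square 8, 5: +8·0.00833333° lon, +5·0.00416667° lat → SW at lon 26.0667°, lat 4.35417°.
latitude 4.35417° N, longitude 26.06667° E.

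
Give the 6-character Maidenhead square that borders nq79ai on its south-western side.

Longitude subsquare a = 0; −1 → -1, wraps to 23 = x, carry into square.
Longitude square 7; −1 → 6.
Latitude subsquare i = 8; −1 → 7 = h.

NQ69xh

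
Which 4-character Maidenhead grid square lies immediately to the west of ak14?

AK04

Longitude square 1; −1 → 0.
The latitude characters are unchanged.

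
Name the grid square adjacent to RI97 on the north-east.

Longitude square 9; +1 → 10, wraps to 0, carry into field.
Longitude field R = 17; +1 → 18, wraps to 0 = A, wrapping around the antimeridian.
Latitude square 7; +1 → 8.

AI08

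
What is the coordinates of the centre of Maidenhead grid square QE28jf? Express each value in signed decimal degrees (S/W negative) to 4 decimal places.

Field Q=16, E=4: +16·20° lon, +4·10° lat → SW at lon 140°, lat -50°.
Square 2, 8: +2·2° lon, +8·1° lat → SW at lon 144°, lat -42°.
Subsquare j=9, f=5: +9·0.0833333° lon, +5·0.0416667° lat → SW at lon 144.75°, lat -41.7917°.
Cell spans 0.0833333° lon × 0.0416667° lat. Centre is SW corner plus half of each.
latitude -41.7708, longitude 144.7917.

-41.7708, 144.7917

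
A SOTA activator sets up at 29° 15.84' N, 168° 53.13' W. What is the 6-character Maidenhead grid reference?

AL59ng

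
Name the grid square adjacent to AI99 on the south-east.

BI08

Longitude square 9; +1 → 10, wraps to 0, carry into field.
Longitude field A = 0; +1 → 1 = B.
Latitude square 9; −1 → 8.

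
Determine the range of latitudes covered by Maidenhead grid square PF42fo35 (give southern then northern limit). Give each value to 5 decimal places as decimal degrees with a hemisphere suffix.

Field P=15, F=5: +15·20° lon, +5·10° lat → SW at lon 120°, lat -40°.
Square 4, 2: +4·2° lon, +2·1° lat → SW at lon 128°, lat -38°.
Subsquare f=5, o=14: +5·0.0833333° lon, +14·0.0416667° lat → SW at lon 128.417°, lat -37.4167°.
Extended square 3, 5: +3·0.00833333° lon, +5·0.00416667° lat → SW at lon 128.442°, lat -37.3958°.
Cell spans 0.00833333° lon × 0.00416667° lat.
south 37.39583° S, north 37.39167° S.

37.39583° S, 37.39167° S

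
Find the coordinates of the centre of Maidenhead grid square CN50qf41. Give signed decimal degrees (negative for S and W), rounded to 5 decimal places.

Field C=2, N=13: +2·20° lon, +13·10° lat → SW at lon -140°, lat 40°.
Square 5, 0: +5·2° lon, +0·1° lat → SW at lon -130°, lat 40°.
Subsquare q=16, f=5: +16·0.0833333° lon, +5·0.0416667° lat → SW at lon -128.667°, lat 40.2083°.
Extended square 4, 1: +4·0.00833333° lon, +1·0.00416667° lat → SW at lon -128.633°, lat 40.2125°.
Cell spans 0.00833333° lon × 0.00416667° lat. Centre is SW corner plus half of each.
latitude 40.21458, longitude -128.62917.

40.21458, -128.62917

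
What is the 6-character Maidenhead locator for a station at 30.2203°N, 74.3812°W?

FM20tf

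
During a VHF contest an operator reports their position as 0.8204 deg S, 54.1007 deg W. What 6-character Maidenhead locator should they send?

GI29we

Shift to the Maidenhead origin (180°W, 90°S): lon 125.8993, lat 89.1796.
Field: lon ⌊125.8993/20⌋ = 6 → G; lat ⌊89.1796/10⌋ = 8 → I.
Square: lon ⌊5.8993/2⌋ = 2; lat ⌊9.1796/1⌋ = 9.
Subsquare: lon ⌊1.8993/0.0833333⌋ = 22 → w; lat ⌊0.1796/0.0416667⌋ = 4 → e.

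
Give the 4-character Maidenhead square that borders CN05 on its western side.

BN95

Longitude square 0; −1 → -1, wraps to 9, carry into field.
Longitude field C = 2; −1 → 1 = B.
The latitude characters are unchanged.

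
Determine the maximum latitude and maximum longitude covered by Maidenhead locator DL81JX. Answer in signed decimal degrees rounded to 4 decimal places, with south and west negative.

22.0000, -103.1667

Field D=3, L=11: +3·20° lon, +11·10° lat → SW at lon -120°, lat 20°.
Square 8, 1: +8·2° lon, +1·1° lat → SW at lon -104°, lat 21°.
Subsquare j=9, x=23: +9·0.0833333° lon, +23·0.0416667° lat → SW at lon -103.25°, lat 21.9583°.
Cell spans 0.0833333° lon × 0.0416667° lat. NE corner is SW corner plus one full cell.
latitude 22.0000, longitude -103.1667.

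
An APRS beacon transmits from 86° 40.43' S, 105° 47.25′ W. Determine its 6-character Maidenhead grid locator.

Offset from 180°W / 90°S: lon 74.2125°, lat 3.3262°.
Field: lon ⌊74.2125/20⌋ = 3 → D; lat ⌊3.3262/10⌋ = 0 → A.
Square: lon ⌊14.2125/2⌋ = 7; lat ⌊3.3262/1⌋ = 3.
Subsquare: lon ⌊0.2125/0.0833333⌋ = 2 → c; lat ⌊0.3262/0.0416667⌋ = 7 → h.

DA73ch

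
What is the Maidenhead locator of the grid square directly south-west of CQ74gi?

CQ74fh

Longitude subsquare g = 6; −1 → 5 = f.
Latitude subsquare i = 8; −1 → 7 = h.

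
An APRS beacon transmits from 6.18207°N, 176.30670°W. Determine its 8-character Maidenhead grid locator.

AJ16ue33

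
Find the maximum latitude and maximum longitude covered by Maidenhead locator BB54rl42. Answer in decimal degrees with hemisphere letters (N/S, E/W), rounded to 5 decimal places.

Field B=1, B=1: +1·20° lon, +1·10° lat → SW at lon -160°, lat -80°.
Square 5, 4: +5·2° lon, +4·1° lat → SW at lon -150°, lat -76°.
Subsquare r=17, l=11: +17·0.0833333° lon, +11·0.0416667° lat → SW at lon -148.583°, lat -75.5417°.
Extended square 4, 2: +4·0.00833333° lon, +2·0.00416667° lat → SW at lon -148.55°, lat -75.5333°.
Cell spans 0.00833333° lon × 0.00416667° lat. NE corner is SW corner plus one full cell.
latitude 75.52917° S, longitude 148.54167° W.

75.52917° S, 148.54167° W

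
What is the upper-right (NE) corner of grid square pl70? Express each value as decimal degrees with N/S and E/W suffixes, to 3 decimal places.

21.000° N, 136.000° E

Field P=15, L=11: +15·20° lon, +11·10° lat → SW at lon 120°, lat 20°.
Square 7, 0: +7·2° lon, +0·1° lat → SW at lon 134°, lat 20°.
Cell spans 2° lon × 1° lat. NE corner is SW corner plus one full cell.
latitude 21.000° N, longitude 136.000° E.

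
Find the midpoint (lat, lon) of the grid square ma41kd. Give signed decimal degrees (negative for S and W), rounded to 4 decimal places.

Field M=12, A=0: +12·20° lon, +0·10° lat → SW at lon 60°, lat -90°.
Square 4, 1: +4·2° lon, +1·1° lat → SW at lon 68°, lat -89°.
Subsquare k=10, d=3: +10·0.0833333° lon, +3·0.0416667° lat → SW at lon 68.8333°, lat -88.875°.
Cell spans 0.0833333° lon × 0.0416667° lat. Centre is SW corner plus half of each.
latitude -88.8542, longitude 68.8750.

-88.8542, 68.8750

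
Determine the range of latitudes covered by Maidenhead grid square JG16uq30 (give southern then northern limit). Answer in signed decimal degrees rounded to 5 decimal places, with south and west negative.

-23.33333, -23.32917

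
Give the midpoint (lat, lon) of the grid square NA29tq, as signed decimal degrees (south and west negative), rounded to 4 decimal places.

Field N=13, A=0: +13·20° lon, +0·10° lat → SW at lon 80°, lat -90°.
Square 2, 9: +2·2° lon, +9·1° lat → SW at lon 84°, lat -81°.
Subsquare t=19, q=16: +19·0.0833333° lon, +16·0.0416667° lat → SW at lon 85.5833°, lat -80.3333°.
Cell spans 0.0833333° lon × 0.0416667° lat. Centre is SW corner plus half of each.
latitude -80.3125, longitude 85.6250.

-80.3125, 85.6250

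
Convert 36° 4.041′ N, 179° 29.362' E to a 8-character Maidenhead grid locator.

RM96rb86

Offset from 180°W / 90°S: lon 359.48937°, lat 126.06735°.
Field: lon ⌊359.48937/20⌋ = 17 → R; lat ⌊126.06735/10⌋ = 12 → M.
Square: lon ⌊19.48937/2⌋ = 9; lat ⌊6.06735/1⌋ = 6.
Subsquare: lon ⌊1.48937/0.0833333⌋ = 17 → r; lat ⌊0.06735/0.0416667⌋ = 1 → b.
Extended square: lon ⌊0.07270/0.00833333⌋ = 8; lat ⌊0.02568/0.00416667⌋ = 6.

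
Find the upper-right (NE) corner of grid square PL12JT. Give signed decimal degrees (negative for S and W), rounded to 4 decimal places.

22.8333, 122.8333

Field P=15, L=11: +15·20° lon, +11·10° lat → SW at lon 120°, lat 20°.
Square 1, 2: +1·2° lon, +2·1° lat → SW at lon 122°, lat 22°.
Subsquare j=9, t=19: +9·0.0833333° lon, +19·0.0416667° lat → SW at lon 122.75°, lat 22.7917°.
Cell spans 0.0833333° lon × 0.0416667° lat. NE corner is SW corner plus one full cell.
latitude 22.8333, longitude 122.8333.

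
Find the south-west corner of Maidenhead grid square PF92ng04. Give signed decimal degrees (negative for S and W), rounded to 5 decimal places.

-37.73333, 139.08333

Field P=15, F=5: +15·20° lon, +5·10° lat → SW at lon 120°, lat -40°.
Square 9, 2: +9·2° lon, +2·1° lat → SW at lon 138°, lat -38°.
Subsquare n=13, g=6: +13·0.0833333° lon, +6·0.0416667° lat → SW at lon 139.083°, lat -37.75°.
Extended square 0, 4: +0·0.00833333° lon, +4·0.00416667° lat → SW at lon 139.083°, lat -37.7333°.
latitude -37.73333, longitude 139.08333.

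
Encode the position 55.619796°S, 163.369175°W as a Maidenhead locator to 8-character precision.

AD84hj51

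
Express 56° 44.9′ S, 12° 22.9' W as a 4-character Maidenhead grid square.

ID33

Add 180° to longitude and 90° to latitude: 167.62, 33.25.
Field: lon ⌊167.62/20⌋ = 8 → I; lat ⌊33.25/10⌋ = 3 → D.
Square: lon ⌊7.62/2⌋ = 3; lat ⌊3.25/1⌋ = 3.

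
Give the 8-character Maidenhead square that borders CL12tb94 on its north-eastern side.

CL12ub05

Longitude extended square 9; +1 → 10, wraps to 0, carry into subsquare.
Longitude subsquare t = 19; +1 → 20 = u.
Latitude extended square 4; +1 → 5.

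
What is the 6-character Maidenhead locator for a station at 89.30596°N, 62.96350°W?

FR89mh

Offset from 180°W / 90°S: lon 117.0365°, lat 179.3060°.
Field: lon ⌊117.0365/20⌋ = 5 → F; lat ⌊179.3060/10⌋ = 17 → R.
Square: lon ⌊17.0365/2⌋ = 8; lat ⌊9.3060/1⌋ = 9.
Subsquare: lon ⌊1.0365/0.0833333⌋ = 12 → m; lat ⌊0.3060/0.0416667⌋ = 7 → h.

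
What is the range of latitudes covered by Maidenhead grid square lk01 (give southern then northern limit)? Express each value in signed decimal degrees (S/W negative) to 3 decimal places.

11.000, 12.000

Field L=11, K=10: +11·20° lon, +10·10° lat → SW at lon 40°, lat 10°.
Square 0, 1: +0·2° lon, +1·1° lat → SW at lon 40°, lat 11°.
Cell spans 2° lon × 1° lat.
south 11.000, north 12.000.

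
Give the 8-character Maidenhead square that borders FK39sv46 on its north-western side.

FK39sv37

Longitude extended square 4; −1 → 3.
Latitude extended square 6; +1 → 7.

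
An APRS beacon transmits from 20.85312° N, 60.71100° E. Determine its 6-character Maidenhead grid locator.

ML00iu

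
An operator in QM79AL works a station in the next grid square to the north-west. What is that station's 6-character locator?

Longitude subsquare a = 0; −1 → -1, wraps to 23 = x, carry into square.
Longitude square 7; −1 → 6.
Latitude subsquare l = 11; +1 → 12 = m.

QM69xm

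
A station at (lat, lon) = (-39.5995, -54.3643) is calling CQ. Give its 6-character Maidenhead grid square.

GF20tj

Offset from 180°W / 90°S: lon 125.6357°, lat 50.4005°.
Field (20°×10°, letters A–R): 125.6357/20 → 6 → G, 50.4005/10 → 5 → F; chars GF.
Square (2°×1°, digits 0–9): 5.6357/2 → 2, 0.4005/1 → 0; chars 20.
Subsquare (5′×2.5′, letters a–x): 1.6357/0.0833333 → 19 → t, 0.4005/0.0416667 → 9 → j; chars tj.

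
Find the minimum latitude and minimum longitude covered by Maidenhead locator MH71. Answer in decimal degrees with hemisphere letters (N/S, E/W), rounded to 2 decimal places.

19.00° S, 74.00° E

Field M=12, H=7: +12·20° lon, +7·10° lat → SW at lon 60°, lat -20°.
Square 7, 1: +7·2° lon, +1·1° lat → SW at lon 74°, lat -19°.
latitude 19.00° S, longitude 74.00° E.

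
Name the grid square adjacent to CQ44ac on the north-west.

Longitude subsquare a = 0; −1 → -1, wraps to 23 = x, carry into square.
Longitude square 4; −1 → 3.
Latitude subsquare c = 2; +1 → 3 = d.

CQ34xd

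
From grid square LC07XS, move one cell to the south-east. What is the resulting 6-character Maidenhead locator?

Longitude subsquare x = 23; +1 → 24, wraps to 0 = a, carry into square.
Longitude square 0; +1 → 1.
Latitude subsquare s = 18; −1 → 17 = r.

LC17ar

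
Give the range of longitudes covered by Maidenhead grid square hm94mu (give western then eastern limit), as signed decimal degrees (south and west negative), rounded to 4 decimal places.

-21.0000, -20.9167

Field H=7, M=12: +7·20° lon, +12·10° lat → SW at lon -40°, lat 30°.
Square 9, 4: +9·2° lon, +4·1° lat → SW at lon -22°, lat 34°.
Subsquare m=12, u=20: +12·0.0833333° lon, +20·0.0416667° lat → SW at lon -21°, lat 34.8333°.
Cell spans 0.0833333° lon × 0.0416667° lat.
west -21.0000, east -20.9167.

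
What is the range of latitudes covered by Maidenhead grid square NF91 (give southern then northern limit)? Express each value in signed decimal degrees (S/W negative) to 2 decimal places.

-39.00, -38.00

Field N=13, F=5: +13·20° lon, +5·10° lat → SW at lon 80°, lat -40°.
Square 9, 1: +9·2° lon, +1·1° lat → SW at lon 98°, lat -39°.
Cell spans 2° lon × 1° lat.
south -39.00, north -38.00.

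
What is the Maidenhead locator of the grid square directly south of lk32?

Latitude square 2; −1 → 1.
The longitude characters are unchanged.

LK31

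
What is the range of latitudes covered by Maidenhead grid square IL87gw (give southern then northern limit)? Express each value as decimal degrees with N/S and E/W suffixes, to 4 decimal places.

Field I=8, L=11: +8·20° lon, +11·10° lat → SW at lon -20°, lat 20°.
Square 8, 7: +8·2° lon, +7·1° lat → SW at lon -4°, lat 27°.
Subsquare g=6, w=22: +6·0.0833333° lon, +22·0.0416667° lat → SW at lon -3.5°, lat 27.9167°.
Cell spans 0.0833333° lon × 0.0416667° lat.
south 27.9167° N, north 27.9583° N.

27.9167° N, 27.9583° N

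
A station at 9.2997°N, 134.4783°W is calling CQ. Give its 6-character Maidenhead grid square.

CJ29sh

Offset from 180°W / 90°S: lon 45.5217°, lat 99.2997°.
Field: 45.5217/20 → 2 → C, 99.2997/10 → 9 → J; chars CJ.
Square: 5.5217/2 → 2, 9.2997/1 → 9; chars 29.
Subsquare: 1.5217/0.0833333 → 18 → s, 0.2997/0.0416667 → 7 → h; chars sh.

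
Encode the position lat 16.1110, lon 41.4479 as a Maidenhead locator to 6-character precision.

LK06rc

Offset from 180°W / 90°S: lon 221.4479°, lat 106.1110°.
Field: lon ⌊221.4479/20⌋ = 11 → L; lat ⌊106.1110/10⌋ = 10 → K.
Square: lon ⌊1.4479/2⌋ = 0; lat ⌊6.1110/1⌋ = 6.
Subsquare: lon ⌊1.4479/0.0833333⌋ = 17 → r; lat ⌊0.1110/0.0416667⌋ = 2 → c.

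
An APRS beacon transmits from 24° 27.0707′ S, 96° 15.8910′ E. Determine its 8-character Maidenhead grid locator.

Offset from 180°W / 90°S: lon 276.26485°, lat 65.54882°.
Field: lon ⌊276.26485/20⌋ = 13 → N; lat ⌊65.54882/10⌋ = 6 → G.
Square: lon ⌊16.26485/2⌋ = 8; lat ⌊5.54882/1⌋ = 5.
Subsquare: lon ⌊0.26485/0.0833333⌋ = 3 → d; lat ⌊0.54882/0.0416667⌋ = 13 → n.
Extended square: lon ⌊0.01485/0.00833333⌋ = 1; lat ⌊0.00716/0.00416667⌋ = 1.

NG85dn11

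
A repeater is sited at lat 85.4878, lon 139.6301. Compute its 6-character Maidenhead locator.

PR95tl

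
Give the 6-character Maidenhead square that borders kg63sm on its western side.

Longitude subsquare s = 18; −1 → 17 = r.
The latitude characters are unchanged.

KG63rm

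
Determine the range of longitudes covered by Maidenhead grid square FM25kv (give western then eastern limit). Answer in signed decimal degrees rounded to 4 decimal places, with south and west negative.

Field F=5, M=12: +5·20° lon, +12·10° lat → SW at lon -80°, lat 30°.
Square 2, 5: +2·2° lon, +5·1° lat → SW at lon -76°, lat 35°.
Subsquare k=10, v=21: +10·0.0833333° lon, +21·0.0416667° lat → SW at lon -75.1667°, lat 35.875°.
Cell spans 0.0833333° lon × 0.0416667° lat.
west -75.1667, east -75.0833.

-75.1667, -75.0833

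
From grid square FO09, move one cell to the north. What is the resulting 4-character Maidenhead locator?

FP00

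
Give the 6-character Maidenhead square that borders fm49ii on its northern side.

Latitude subsquare i = 8; +1 → 9 = j.
The longitude characters are unchanged.

FM49ij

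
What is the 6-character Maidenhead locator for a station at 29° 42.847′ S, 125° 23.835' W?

CG70hg

Shift to the Maidenhead origin (180°W, 90°S): lon 54.6028, lat 60.2859.
Field: 54.6028/20 → 2 → C, 60.2859/10 → 6 → G; chars CG.
Square: 14.6028/2 → 7, 0.2859/1 → 0; chars 70.
Subsquare: 0.6028/0.0833333 → 7 → h, 0.2859/0.0416667 → 6 → g; chars hg.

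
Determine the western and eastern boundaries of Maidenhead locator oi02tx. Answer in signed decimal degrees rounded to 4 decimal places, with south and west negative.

101.5833, 101.6667

Field O=14, I=8: +14·20° lon, +8·10° lat → SW at lon 100°, lat -10°.
Square 0, 2: +0·2° lon, +2·1° lat → SW at lon 100°, lat -8°.
Subsquare t=19, x=23: +19·0.0833333° lon, +23·0.0416667° lat → SW at lon 101.583°, lat -7.04167°.
Cell spans 0.0833333° lon × 0.0416667° lat.
west 101.5833, east 101.6667.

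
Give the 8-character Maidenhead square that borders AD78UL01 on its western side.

AD78tl91

Longitude extended square 0; −1 → -1, wraps to 9, carry into subsquare.
Longitude subsquare u = 20; −1 → 19 = t.
The latitude characters are unchanged.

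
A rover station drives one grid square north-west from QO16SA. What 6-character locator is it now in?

QO16rb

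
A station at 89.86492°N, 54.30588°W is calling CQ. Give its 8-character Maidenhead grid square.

GR29uu37

Offset from 180°W / 90°S: lon 125.69412°, lat 179.86492°.
Field: 125.69412/20 → 6 → G, 179.86492/10 → 17 → R; chars GR.
Square: 5.69412/2 → 2, 9.86492/1 → 9; chars 29.
Subsquare: 1.69412/0.0833333 → 20 → u, 0.86492/0.0416667 → 20 → u; chars uu.
Extended square: 0.02745/0.00833333 → 3, 0.03159/0.00416667 → 7; chars 37.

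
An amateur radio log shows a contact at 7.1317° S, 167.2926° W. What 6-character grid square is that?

AI62iu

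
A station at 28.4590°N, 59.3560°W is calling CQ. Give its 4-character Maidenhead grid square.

GL08

Add 180° to longitude and 90° to latitude: 120.64, 118.46.
Field: 120.64/20 → 6 → G, 118.46/10 → 11 → L; chars GL.
Square: 0.64/2 → 0, 8.46/1 → 8; chars 08.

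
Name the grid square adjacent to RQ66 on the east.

Longitude square 6; +1 → 7.
The latitude characters are unchanged.

RQ76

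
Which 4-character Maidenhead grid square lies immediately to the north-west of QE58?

QE49

Longitude square 5; −1 → 4.
Latitude square 8; +1 → 9.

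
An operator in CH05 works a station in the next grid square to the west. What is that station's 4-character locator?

BH95

Longitude square 0; −1 → -1, wraps to 9, carry into field.
Longitude field C = 2; −1 → 1 = B.
The latitude characters are unchanged.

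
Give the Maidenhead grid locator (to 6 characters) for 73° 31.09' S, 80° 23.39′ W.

EB96tl

Shift to the Maidenhead origin (180°W, 90°S): lon 99.6102, lat 16.4818.
Field: lon ⌊99.6102/20⌋ = 4 → E; lat ⌊16.4818/10⌋ = 1 → B.
Square: lon ⌊19.6102/2⌋ = 9; lat ⌊6.4818/1⌋ = 6.
Subsquare: lon ⌊1.6102/0.0833333⌋ = 19 → t; lat ⌊0.4818/0.0416667⌋ = 11 → l.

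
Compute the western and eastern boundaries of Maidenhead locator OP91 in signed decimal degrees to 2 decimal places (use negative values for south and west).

118.00, 120.00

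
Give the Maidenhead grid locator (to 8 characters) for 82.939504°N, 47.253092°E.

LR32pw05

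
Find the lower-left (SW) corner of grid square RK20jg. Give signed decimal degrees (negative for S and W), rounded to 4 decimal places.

10.2500, 164.7500

Field R=17, K=10: +17·20° lon, +10·10° lat → SW at lon 160°, lat 10°.
Square 2, 0: +2·2° lon, +0·1° lat → SW at lon 164°, lat 10°.
Subsquare j=9, g=6: +9·0.0833333° lon, +6·0.0416667° lat → SW at lon 164.75°, lat 10.25°.
latitude 10.2500, longitude 164.7500.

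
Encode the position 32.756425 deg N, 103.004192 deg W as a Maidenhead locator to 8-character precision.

DM82ls91

Offset from 180°W / 90°S: lon 76.99581°, lat 122.75643°.
Field: 76.99581/20 → 3 → D, 122.75643/10 → 12 → M; chars DM.
Square: 16.99581/2 → 8, 2.75643/1 → 2; chars 82.
Subsquare: 0.99581/0.0833333 → 11 → l, 0.75643/0.0416667 → 18 → s; chars ls.
Extended square: 0.07914/0.00833333 → 9, 0.00643/0.00416667 → 1; chars 91.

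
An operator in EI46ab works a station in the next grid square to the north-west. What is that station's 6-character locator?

Longitude subsquare a = 0; −1 → -1, wraps to 23 = x, carry into square.
Longitude square 4; −1 → 3.
Latitude subsquare b = 1; +1 → 2 = c.

EI36xc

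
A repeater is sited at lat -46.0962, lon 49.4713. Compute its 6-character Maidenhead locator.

Offset from 180°W / 90°S: lon 229.4713°, lat 43.9038°.
Field: 229.4713/20 → 11 → L, 43.9038/10 → 4 → E; chars LE.
Square: 9.4713/2 → 4, 3.9038/1 → 3; chars 43.
Subsquare: 1.4713/0.0833333 → 17 → r, 0.9038/0.0416667 → 21 → v; chars rv.

LE43rv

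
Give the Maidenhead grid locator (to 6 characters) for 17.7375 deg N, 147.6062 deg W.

Shift to the Maidenhead origin (180°W, 90°S): lon 32.3938, lat 107.7375.
Field: 32.3938/20 → 1 → B, 107.7375/10 → 10 → K; chars BK.
Square: 12.3938/2 → 6, 7.7375/1 → 7; chars 67.
Subsquare: 0.3938/0.0833333 → 4 → e, 0.7375/0.0416667 → 17 → r; chars er.

BK67er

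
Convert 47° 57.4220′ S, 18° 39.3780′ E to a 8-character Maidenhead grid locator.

JE92hb80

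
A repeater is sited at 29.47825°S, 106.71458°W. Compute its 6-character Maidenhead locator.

DG60pm

Shift to the Maidenhead origin (180°W, 90°S): lon 73.2854, lat 60.5217.
Field: lon ⌊73.2854/20⌋ = 3 → D; lat ⌊60.5217/10⌋ = 6 → G.
Square: lon ⌊13.2854/2⌋ = 6; lat ⌊0.5217/1⌋ = 0.
Subsquare: lon ⌊1.2854/0.0833333⌋ = 15 → p; lat ⌊0.5217/0.0416667⌋ = 12 → m.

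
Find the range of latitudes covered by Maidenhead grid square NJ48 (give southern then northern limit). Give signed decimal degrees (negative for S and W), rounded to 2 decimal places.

8.00, 9.00

Field N=13, J=9: +13·20° lon, +9·10° lat → SW at lon 80°, lat 0°.
Square 4, 8: +4·2° lon, +8·1° lat → SW at lon 88°, lat 8°.
Cell spans 2° lon × 1° lat.
south 8.00, north 9.00.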